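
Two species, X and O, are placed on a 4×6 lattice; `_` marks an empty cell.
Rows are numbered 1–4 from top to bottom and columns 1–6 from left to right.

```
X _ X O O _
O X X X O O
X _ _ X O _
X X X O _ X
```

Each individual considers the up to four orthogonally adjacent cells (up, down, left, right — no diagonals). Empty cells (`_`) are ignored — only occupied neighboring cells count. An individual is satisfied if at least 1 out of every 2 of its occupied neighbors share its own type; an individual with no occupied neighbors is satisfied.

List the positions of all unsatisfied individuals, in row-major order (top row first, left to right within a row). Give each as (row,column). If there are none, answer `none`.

(1,1), (1,4), (2,1), (3,4), (4,4)

Row 1: (1,1)X 0/1 ✗ · (1,3)X 1/2 ✓ · (1,4)O 1/3 ✗ · (1,5)O 2/2 ✓
Row 2: (2,1)O 0/3 ✗ · (2,2)X 1/2 ✓ · (2,3)X 3/3 ✓ · (2,4)X 2/4 ✓ · (2,5)O 3/4 ✓ · (2,6)O 1/1 ✓
Row 3: (3,1)X 1/2 ✓ · (3,4)X 1/3 ✗ · (3,5)O 1/2 ✓
Row 4: (4,1)X 2/2 ✓ · (4,2)X 2/2 ✓ · (4,3)X 1/2 ✓ · (4,4)O 0/2 ✗ · (4,6)X 0/0 ✓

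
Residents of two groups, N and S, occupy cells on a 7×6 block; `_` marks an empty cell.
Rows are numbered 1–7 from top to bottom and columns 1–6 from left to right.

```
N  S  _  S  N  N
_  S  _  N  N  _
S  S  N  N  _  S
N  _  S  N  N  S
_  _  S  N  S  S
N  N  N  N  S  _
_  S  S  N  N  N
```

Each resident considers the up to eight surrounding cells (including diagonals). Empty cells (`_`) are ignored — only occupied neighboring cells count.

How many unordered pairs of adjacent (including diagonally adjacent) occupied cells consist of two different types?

38

Scan each occupied cell's neighbors to the right and below (and the two forward diagonals) so each pair is counted once.
From row 1: 5 unlike of 10 pairs (running 5/10).
From row 2: 2 unlike of 8 pairs (running 7/18).
From row 3: 6 unlike of 13 pairs (running 13/31).
From row 4: 7 unlike of 13 pairs (running 20/44).
From row 5: 7 unlike of 12 pairs (running 27/56).
From row 6: 10 unlike of 16 pairs (running 37/72).
From row 7: 1 unlike of 4 pairs (running 38/76).
Total adjacent occupied pairs: 76; unlike-type pairs: 38.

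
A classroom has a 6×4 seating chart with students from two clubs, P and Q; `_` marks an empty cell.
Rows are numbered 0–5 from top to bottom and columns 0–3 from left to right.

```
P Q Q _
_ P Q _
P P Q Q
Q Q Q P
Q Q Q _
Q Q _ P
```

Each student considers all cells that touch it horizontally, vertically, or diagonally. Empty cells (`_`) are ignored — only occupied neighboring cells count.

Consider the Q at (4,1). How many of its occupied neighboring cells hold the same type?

Occupied neighbors of (4,1): (3,0)=Q, (3,1)=Q, (3,2)=Q, (4,0)=Q, (4,2)=Q, (5,0)=Q, (5,1)=Q.
Same type (Q): 7 of 7.

7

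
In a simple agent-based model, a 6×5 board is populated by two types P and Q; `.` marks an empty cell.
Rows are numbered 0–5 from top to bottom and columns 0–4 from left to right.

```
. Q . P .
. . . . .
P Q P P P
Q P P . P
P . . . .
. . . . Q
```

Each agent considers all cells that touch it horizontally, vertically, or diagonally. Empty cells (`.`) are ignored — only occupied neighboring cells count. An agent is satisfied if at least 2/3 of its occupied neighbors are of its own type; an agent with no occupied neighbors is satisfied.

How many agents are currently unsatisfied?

4

Row 0: (0,1)Q 0/0 satisfied · (0,3)P 0/0 satisfied
Row 2: (2,0)P 1/3 not · (2,1)Q 1/5 not · (2,2)P 3/4 satisfied · (2,3)P 4/4 satisfied · (2,4)P 2/2 satisfied
Row 3: (3,0)Q 1/4 not · (3,1)P 4/6 satisfied · (3,2)P 3/4 satisfied · (3,4)P 2/2 satisfied
Row 4: (4,0)P 1/2 not
Row 5: (5,4)Q 0/0 satisfied
Unsatisfied: (2,0), (2,1), (3,0), (4,0) — 4 in total.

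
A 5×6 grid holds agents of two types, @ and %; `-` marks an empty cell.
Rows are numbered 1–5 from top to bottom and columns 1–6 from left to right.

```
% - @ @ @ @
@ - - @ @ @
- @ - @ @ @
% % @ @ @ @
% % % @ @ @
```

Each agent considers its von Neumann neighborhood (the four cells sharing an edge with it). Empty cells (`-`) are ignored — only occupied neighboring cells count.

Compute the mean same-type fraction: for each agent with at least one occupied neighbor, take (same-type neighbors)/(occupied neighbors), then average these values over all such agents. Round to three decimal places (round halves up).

Row 1: (1,1)% 0/1 · (1,3)@ 1/1 · (1,4)@ 3/3 · (1,5)@ 3/3 · (1,6)@ 2/2
Row 2: (2,1)@ 0/1 · (2,4)@ 3/3 · (2,5)@ 4/4 · (2,6)@ 3/3
Row 3: (3,2)@ 0/1 · (3,4)@ 3/3 · (3,5)@ 4/4 · (3,6)@ 3/3
Row 4: (4,1)% 2/2 · (4,2)% 2/4 · (4,3)@ 1/3 · (4,4)@ 4/4 · (4,5)@ 4/4 · (4,6)@ 3/3
Row 5: (5,1)% 2/2 · (5,2)% 3/3 · (5,3)% 1/3 · (5,4)@ 2/3 · (5,5)@ 3/3 · (5,6)@ 2/2
Sum over 25 agents: 0/1 + 1/1 + 3/3 + 3/3 + 2/2 + 0/1 + 3/3 + 4/4 + 3/3 + 0/1 + 3/3 + 4/4 + 3/3 + 2/2 + 2/4 + 1/3 + 4/4 + 4/4 + 3/3 + 2/2 + 3/3 + 1/3 + 2/3 + 3/3 + 2/2 = 119/6; mean = 119/6 ÷ 25 = 119/150 = 0.793333… → 0.793.

0.793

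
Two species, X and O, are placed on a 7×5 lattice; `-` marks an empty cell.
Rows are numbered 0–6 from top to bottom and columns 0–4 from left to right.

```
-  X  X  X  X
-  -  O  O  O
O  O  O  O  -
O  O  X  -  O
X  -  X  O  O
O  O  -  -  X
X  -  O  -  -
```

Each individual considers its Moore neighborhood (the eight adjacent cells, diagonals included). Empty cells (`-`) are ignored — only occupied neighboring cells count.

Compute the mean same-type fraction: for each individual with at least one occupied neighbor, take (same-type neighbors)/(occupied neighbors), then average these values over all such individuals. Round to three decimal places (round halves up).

Row 0: (0,1)X 1/2 · (0,2)X 2/4 · (0,3)X 2/5 · (0,4)X 1/3
Row 1: (1,2)O 4/7 · (1,3)O 4/7 · (1,4)O 2/4
Row 2: (2,0)O 3/3 · (2,1)O 5/6 · (2,2)O 5/6 · (2,3)O 5/6
Row 3: (3,0)O 3/4 · (3,1)O 4/7 · (3,2)X 1/6 · (3,4)O 3/3
Row 4: (4,0)X 0/4 · (4,2)X 1/4 · (4,3)O 2/5 · (4,4)O 2/3
Row 5: (5,0)O 1/3 · (5,1)O 2/5 · (5,4)X 0/2
Row 6: (6,0)X 0/2 · (6,2)O 1/1
Sum over 24 individuals: 1/2 + 2/4 + 2/5 + 1/3 + 4/7 + 4/7 + 2/4 + 3/3 + 5/6 + 5/6 + 5/6 + 3/4 + 4/7 + 1/6 + 3/3 + 0/4 + 1/4 + 2/5 + 2/3 + 1/3 + 2/5 + 0/2 + 0/2 + 1/1 = 869/70; mean = 869/70 ÷ 24 = 869/1680 = 0.517261… → 0.517.

0.517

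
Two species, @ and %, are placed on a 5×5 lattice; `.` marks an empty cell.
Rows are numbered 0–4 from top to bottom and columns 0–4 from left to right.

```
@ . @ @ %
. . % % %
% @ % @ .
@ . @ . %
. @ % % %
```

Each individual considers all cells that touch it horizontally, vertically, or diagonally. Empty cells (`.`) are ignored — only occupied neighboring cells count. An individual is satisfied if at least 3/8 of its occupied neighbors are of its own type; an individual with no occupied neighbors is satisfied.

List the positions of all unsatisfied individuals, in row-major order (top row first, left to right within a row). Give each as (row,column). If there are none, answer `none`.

(0,2), (0,3), (1,2), (2,0), (2,3), (4,2)

(0,0)@ 0/0 ✓
(0,2)@ 1/3 ✗
(0,3)@ 1/5 ✗
(0,4)% 2/3 ✓
(1,2)% 2/6 ✗
(1,3)% 4/7 ✓
(1,4)% 2/4 ✓
(2,0)% 0/2 ✗
(2,1)@ 2/5 ✓
(2,2)% 2/5 ✓
(2,3)@ 1/6 ✗
(3,0)@ 2/3 ✓
(3,2)@ 3/6 ✓
(3,4)% 2/3 ✓
(4,1)@ 2/3 ✓
(4,2)% 1/3 ✗
(4,3)% 3/4 ✓
(4,4)% 2/2 ✓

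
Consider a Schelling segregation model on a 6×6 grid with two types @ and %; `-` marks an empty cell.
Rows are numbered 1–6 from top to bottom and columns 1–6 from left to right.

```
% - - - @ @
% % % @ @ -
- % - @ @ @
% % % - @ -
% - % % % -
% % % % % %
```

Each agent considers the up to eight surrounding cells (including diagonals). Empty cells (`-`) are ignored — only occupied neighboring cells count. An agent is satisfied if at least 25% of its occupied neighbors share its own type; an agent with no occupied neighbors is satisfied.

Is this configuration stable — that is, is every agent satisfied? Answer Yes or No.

Row 1: (1,1)% 2/2 ✓ · (1,5)@ 3/3 ✓ · (1,6)@ 2/2 ✓
Row 2: (2,1)% 3/3 ✓ · (2,2)% 4/4 ✓ · (2,3)% 2/4 ✓ · (2,4)@ 4/5 ✓ · (2,5)@ 6/6 ✓
Row 3: (3,2)% 6/6 ✓ · (3,4)@ 4/6 ✓ · (3,5)@ 5/5 ✓ · (3,6)@ 3/3 ✓
Row 4: (4,1)% 3/3 ✓ · (4,2)% 5/5 ✓ · (4,3)% 4/5 ✓ · (4,5)@ 3/5 ✓
Row 5: (5,1)% 4/4 ✓ · (5,3)% 6/6 ✓ · (5,4)% 6/7 ✓ · (5,5)% 4/5 ✓
Row 6: (6,1)% 2/2 ✓ · (6,2)% 4/4 ✓ · (6,3)% 4/4 ✓ · (6,4)% 5/5 ✓ · (6,5)% 4/4 ✓ · (6,6)% 2/2 ✓
All meet the threshold, so the configuration is stable.

Yes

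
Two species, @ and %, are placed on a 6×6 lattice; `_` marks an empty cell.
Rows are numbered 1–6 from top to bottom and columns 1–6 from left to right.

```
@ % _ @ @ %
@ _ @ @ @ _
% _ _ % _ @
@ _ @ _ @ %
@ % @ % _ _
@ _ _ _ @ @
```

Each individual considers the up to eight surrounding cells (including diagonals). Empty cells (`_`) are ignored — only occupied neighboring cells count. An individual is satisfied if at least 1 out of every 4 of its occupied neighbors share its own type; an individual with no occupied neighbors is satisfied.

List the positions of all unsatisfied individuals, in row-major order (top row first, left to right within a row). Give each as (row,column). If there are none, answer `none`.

(1,1)@ 1/2 satisfied
(1,2)% 0/3 not
(1,4)@ 4/4 satisfied
(1,5)@ 3/4 satisfied
(1,6)% 0/2 not
(2,1)@ 1/3 satisfied
(2,3)@ 2/4 satisfied
(2,4)@ 4/5 satisfied
(2,5)@ 4/6 satisfied
(3,1)% 0/2 not
(3,4)% 0/5 not
(3,6)@ 2/3 satisfied
(4,1)@ 1/3 satisfied
(4,3)@ 1/4 satisfied
(4,5)@ 1/4 satisfied
(4,6)% 0/2 not
(5,1)@ 2/3 satisfied
(5,2)% 0/5 not
(5,3)@ 1/3 satisfied
(5,4)% 0/4 not
(6,1)@ 1/2 satisfied
(6,5)@ 1/2 satisfied
(6,6)@ 1/1 satisfied

(1,2), (1,6), (3,1), (3,4), (4,6), (5,2), (5,4)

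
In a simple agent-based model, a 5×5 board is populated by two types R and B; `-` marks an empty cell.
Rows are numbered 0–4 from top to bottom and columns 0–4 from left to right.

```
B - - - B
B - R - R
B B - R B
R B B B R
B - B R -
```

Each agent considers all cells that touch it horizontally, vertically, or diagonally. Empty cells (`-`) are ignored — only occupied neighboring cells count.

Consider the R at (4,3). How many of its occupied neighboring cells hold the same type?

Occupied neighbors of (4,3): (3,2)=B, (3,3)=B, (3,4)=R, (4,2)=B.
Same type (R): 1 of 4.

1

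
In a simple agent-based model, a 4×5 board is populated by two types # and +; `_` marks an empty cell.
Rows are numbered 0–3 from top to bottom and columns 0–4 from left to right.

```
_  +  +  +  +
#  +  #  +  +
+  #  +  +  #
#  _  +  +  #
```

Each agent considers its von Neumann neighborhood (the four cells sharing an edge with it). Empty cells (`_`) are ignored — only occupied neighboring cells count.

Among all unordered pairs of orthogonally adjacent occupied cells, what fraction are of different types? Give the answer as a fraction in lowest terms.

Scan each occupied cell's neighbors to the right and below so each pair is counted once.
From row 0: 1 unlike of 7 pairs (running 1/7).
From row 1: 7 unlike of 9 pairs (running 8/16).
From row 2: 4 unlike of 8 pairs (running 12/24).
From row 3: 1 unlike of 2 pairs (running 13/26).
Total adjacent occupied pairs: 26; unlike-type pairs: 13.
13/26 reduces to 1/2.

1/2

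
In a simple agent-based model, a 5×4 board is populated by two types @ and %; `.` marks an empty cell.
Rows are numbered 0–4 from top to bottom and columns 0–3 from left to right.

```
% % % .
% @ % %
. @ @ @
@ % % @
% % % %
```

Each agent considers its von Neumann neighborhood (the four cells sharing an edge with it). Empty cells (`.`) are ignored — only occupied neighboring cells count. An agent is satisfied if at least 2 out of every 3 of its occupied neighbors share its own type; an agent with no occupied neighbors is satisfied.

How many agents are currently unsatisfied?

11

Row 0: (0,0)% 2/2 satisfied · (0,1)% 2/3 satisfied · (0,2)% 2/2 satisfied
Row 1: (1,0)% 1/2 not · (1,1)@ 1/4 not · (1,2)% 2/4 not · (1,3)% 1/2 not
Row 2: (2,1)@ 2/3 satisfied · (2,2)@ 2/4 not · (2,3)@ 2/3 satisfied
Row 3: (3,0)@ 0/2 not · (3,1)% 2/4 not · (3,2)% 2/4 not · (3,3)@ 1/3 not
Row 4: (4,0)% 1/2 not · (4,1)% 3/3 satisfied · (4,2)% 3/3 satisfied · (4,3)% 1/2 not
Unsatisfied: (1,0), (1,1), (1,2), (1,3), (2,2), (3,0), (3,1), (3,2), (3,3), (4,0), (4,3) — 11 in total.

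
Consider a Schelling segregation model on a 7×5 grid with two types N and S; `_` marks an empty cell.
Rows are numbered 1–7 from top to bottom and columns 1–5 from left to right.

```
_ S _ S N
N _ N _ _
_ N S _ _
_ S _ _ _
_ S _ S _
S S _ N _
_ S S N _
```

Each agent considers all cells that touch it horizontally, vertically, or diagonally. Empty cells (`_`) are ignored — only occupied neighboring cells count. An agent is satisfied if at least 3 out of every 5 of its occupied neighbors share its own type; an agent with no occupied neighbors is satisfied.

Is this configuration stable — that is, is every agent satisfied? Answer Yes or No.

Row 1: (1,2)S 0/2 not · (1,4)S 0/2 not · (1,5)N 0/1 not
Row 2: (2,1)N 1/2 not · (2,3)N 1/4 not
Row 3: (3,2)N 2/4 not · (3,3)S 1/3 not
Row 4: (4,2)S 2/3 satisfied
Row 5: (5,2)S 3/3 satisfied · (5,4)S 0/1 not
Row 6: (6,1)S 3/3 satisfied · (6,2)S 4/4 satisfied · (6,4)N 1/3 not
Row 7: (7,2)S 3/3 satisfied · (7,3)S 2/4 not · (7,4)N 1/2 not
For instance (1,2) has only 0/2 same-type neighbors, below 3/5.

No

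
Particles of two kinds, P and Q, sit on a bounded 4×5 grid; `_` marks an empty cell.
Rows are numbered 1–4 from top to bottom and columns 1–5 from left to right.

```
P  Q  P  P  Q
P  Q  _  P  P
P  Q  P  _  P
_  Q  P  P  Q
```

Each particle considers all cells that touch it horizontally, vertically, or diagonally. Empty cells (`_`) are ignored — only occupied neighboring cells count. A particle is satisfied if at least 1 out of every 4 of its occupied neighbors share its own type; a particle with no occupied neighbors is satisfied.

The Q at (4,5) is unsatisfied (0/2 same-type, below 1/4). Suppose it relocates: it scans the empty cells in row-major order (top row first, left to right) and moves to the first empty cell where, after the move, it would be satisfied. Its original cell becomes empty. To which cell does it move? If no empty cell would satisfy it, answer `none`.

(2,3)

Vacating (4,5). Empty cells in order:
  (2,3): 3/7 same-type → satisfied — stop here.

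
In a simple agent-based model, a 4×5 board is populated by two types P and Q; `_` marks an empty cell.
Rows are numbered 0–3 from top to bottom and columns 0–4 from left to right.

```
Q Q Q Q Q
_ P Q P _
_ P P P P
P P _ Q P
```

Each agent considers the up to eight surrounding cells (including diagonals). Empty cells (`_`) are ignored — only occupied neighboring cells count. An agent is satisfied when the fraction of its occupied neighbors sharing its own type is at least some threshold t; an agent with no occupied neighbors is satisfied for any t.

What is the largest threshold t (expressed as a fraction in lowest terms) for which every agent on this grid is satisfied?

(0,0)Q 1/2
(0,1)Q 3/4
(0,2)Q 3/5
(0,3)Q 3/4
(0,4)Q 1/2
(1,1)P 2/6
(1,2)Q 3/8
(1,3)P 3/7
(2,1)P 4/5
(2,2)P 5/7
(2,3)P 4/6
(2,4)P 3/4
(3,0)P 2/2
(3,1)P 3/3
(3,3)Q 0/4
(3,4)P 2/3
The smallest same-type fraction is 0/4 at (3,3), which reduces to 0/1. Any threshold above that leaves this agent unsatisfied.

0/1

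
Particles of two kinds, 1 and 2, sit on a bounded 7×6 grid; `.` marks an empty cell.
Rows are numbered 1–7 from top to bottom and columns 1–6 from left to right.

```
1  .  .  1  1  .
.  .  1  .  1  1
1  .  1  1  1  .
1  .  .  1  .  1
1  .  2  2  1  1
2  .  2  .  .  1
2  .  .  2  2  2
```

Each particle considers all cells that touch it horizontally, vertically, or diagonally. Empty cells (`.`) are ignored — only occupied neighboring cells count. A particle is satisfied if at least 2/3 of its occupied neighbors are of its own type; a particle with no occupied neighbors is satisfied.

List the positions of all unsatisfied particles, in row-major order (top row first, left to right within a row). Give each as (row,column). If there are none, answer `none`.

Row 1: (1,1)1 0/0 ✓ · (1,4)1 3/3 ✓ · (1,5)1 3/3 ✓
Row 2: (2,3)1 3/3 ✓ · (2,5)1 5/5 ✓ · (2,6)1 3/3 ✓
Row 3: (3,1)1 1/1 ✓ · (3,3)1 3/3 ✓ · (3,4)1 5/5 ✓ · (3,5)1 5/5 ✓
Row 4: (4,1)1 2/2 ✓ · (4,4)1 4/6 ✓ · (4,6)1 3/3 ✓
Row 5: (5,1)1 1/2 ✗ · (5,3)2 2/3 ✓ · (5,4)2 2/4 ✗ · (5,5)1 4/5 ✓ · (5,6)1 3/3 ✓
Row 6: (6,1)2 1/2 ✗ · (6,3)2 3/3 ✓ · (6,6)1 2/4 ✗
Row 7: (7,1)2 1/1 ✓ · (7,4)2 2/2 ✓ · (7,5)2 2/3 ✓ · (7,6)2 1/2 ✗

(5,1), (5,4), (6,1), (6,6), (7,6)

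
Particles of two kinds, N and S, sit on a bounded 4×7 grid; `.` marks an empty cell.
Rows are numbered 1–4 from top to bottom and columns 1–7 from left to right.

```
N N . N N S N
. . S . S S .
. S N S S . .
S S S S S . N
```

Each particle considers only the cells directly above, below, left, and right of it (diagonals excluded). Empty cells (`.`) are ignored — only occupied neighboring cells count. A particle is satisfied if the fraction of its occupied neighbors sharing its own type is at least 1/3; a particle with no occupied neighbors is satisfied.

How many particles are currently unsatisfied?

(1,1)N 1/1 ✓
(1,2)N 1/1 ✓
(1,4)N 1/1 ✓
(1,5)N 1/3 ✓
(1,6)S 1/3 ✓
(1,7)N 0/1 ✗
(2,3)S 0/1 ✗
(2,5)S 2/3 ✓
(2,6)S 2/2 ✓
(3,2)S 1/2 ✓
(3,3)N 0/4 ✗
(3,4)S 2/3 ✓
(3,5)S 3/3 ✓
(4,1)S 1/1 ✓
(4,2)S 3/3 ✓
(4,3)S 2/3 ✓
(4,4)S 3/3 ✓
(4,5)S 2/2 ✓
(4,7)N 0/0 ✓
Unsatisfied: (1,7), (2,3), (3,3) — 3 in total.

3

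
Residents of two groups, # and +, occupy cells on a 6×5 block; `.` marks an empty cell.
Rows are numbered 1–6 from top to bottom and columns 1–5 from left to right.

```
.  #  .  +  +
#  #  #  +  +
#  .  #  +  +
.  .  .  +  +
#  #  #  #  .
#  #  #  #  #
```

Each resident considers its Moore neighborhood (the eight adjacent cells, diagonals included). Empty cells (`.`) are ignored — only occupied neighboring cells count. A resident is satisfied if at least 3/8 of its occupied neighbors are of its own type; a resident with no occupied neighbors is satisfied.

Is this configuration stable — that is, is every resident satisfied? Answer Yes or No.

(1,2)# 3/3 ✓
(1,4)+ 3/4 ✓
(1,5)+ 3/3 ✓
(2,1)# 3/3 ✓
(2,2)# 5/5 ✓
(2,3)# 3/6 ✓
(2,4)+ 5/7 ✓
(2,5)+ 5/5 ✓
(3,1)# 2/2 ✓
(3,3)# 2/5 ✓
(3,4)+ 5/7 ✓
(3,5)+ 5/5 ✓
(4,4)+ 3/6 ✓
(4,5)+ 3/4 ✓
(5,1)# 3/3 ✓
(5,2)# 5/5 ✓
(5,3)# 5/6 ✓
(5,4)# 4/6 ✓
(6,1)# 3/3 ✓
(6,2)# 5/5 ✓
(6,3)# 5/5 ✓
(6,4)# 4/4 ✓
(6,5)# 2/2 ✓
All meet the threshold, so the configuration is stable.

Yes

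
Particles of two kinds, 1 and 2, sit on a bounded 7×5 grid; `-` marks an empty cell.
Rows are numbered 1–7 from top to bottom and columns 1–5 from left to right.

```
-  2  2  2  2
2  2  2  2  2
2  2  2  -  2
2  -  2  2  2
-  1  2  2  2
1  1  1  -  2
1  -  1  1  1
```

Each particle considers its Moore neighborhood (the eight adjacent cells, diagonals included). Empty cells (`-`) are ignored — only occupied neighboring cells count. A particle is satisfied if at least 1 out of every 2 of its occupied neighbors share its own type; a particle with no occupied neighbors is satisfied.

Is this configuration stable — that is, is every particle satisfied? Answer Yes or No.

Yes

(1,2)2 4/4 satisfied
(1,3)2 5/5 satisfied
(1,4)2 5/5 satisfied
(1,5)2 3/3 satisfied
(2,1)2 4/4 satisfied
(2,2)2 7/7 satisfied
(2,3)2 7/7 satisfied
(2,4)2 7/7 satisfied
(2,5)2 4/4 satisfied
(3,1)2 4/4 satisfied
(3,2)2 7/7 satisfied
(3,3)2 6/6 satisfied
(3,5)2 4/4 satisfied
(4,1)2 2/3 satisfied
(4,3)2 5/6 satisfied
(4,4)2 7/7 satisfied
(4,5)2 4/4 satisfied
(5,2)1 3/6 satisfied
(5,3)2 3/6 satisfied
(5,4)2 6/7 satisfied
(5,5)2 4/4 satisfied
(6,1)1 3/3 satisfied
(6,2)1 5/6 satisfied
(6,3)1 4/6 satisfied
(6,5)2 2/4 satisfied
(7,1)1 2/2 satisfied
(7,3)1 3/3 satisfied
(7,4)1 3/4 satisfied
(7,5)1 1/2 satisfied
All meet the threshold, so the configuration is stable.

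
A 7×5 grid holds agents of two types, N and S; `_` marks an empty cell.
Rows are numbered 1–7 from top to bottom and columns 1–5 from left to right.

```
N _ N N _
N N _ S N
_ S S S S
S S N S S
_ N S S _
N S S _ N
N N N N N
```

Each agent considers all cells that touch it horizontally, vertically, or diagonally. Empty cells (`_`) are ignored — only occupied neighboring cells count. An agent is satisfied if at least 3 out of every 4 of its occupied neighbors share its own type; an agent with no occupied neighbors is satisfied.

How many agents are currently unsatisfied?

Row 1: (1,1)N 2/2 ✓ · (1,3)N 2/3 ✗ · (1,4)N 2/3 ✗
Row 2: (2,1)N 2/3 ✗ · (2,2)N 3/5 ✗ · (2,4)S 3/6 ✗ · (2,5)N 1/4 ✗
Row 3: (3,2)S 3/6 ✗ · (3,3)S 5/7 ✗ · (3,4)S 5/7 ✗ · (3,5)S 4/5 ✓
Row 4: (4,1)S 2/3 ✗ · (4,2)S 4/6 ✗ · (4,3)N 1/8 ✗ · (4,4)S 6/7 ✓ · (4,5)S 4/4 ✓
Row 5: (5,2)N 2/7 ✗ · (5,3)S 5/7 ✗ · (5,4)S 4/6 ✗
Row 6: (6,1)N 3/4 ✓ · (6,2)S 2/7 ✗ · (6,3)S 3/7 ✗ · (6,5)N 2/3 ✗
Row 7: (7,1)N 2/3 ✗ · (7,2)N 3/5 ✗ · (7,3)N 2/4 ✗ · (7,4)N 3/4 ✓ · (7,5)N 2/2 ✓
Unsatisfied: (1,3), (1,4), (2,1), (2,2), (2,4), (2,5), (3,2), (3,3), (3,4), (4,1), (4,2), (4,3), (5,2), (5,3), (5,4), (6,2), (6,3), (6,5), (7,1), (7,2), (7,3) — 21 in total.

21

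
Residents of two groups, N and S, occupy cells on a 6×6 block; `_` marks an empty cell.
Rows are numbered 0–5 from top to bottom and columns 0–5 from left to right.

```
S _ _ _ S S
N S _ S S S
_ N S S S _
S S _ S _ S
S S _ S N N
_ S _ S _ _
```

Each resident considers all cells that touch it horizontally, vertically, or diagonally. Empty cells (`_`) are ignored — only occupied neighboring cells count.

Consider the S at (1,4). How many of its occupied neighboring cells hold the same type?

Occupied neighbors of (1,4): (0,4)=S, (0,5)=S, (1,3)=S, (1,5)=S, (2,3)=S, (2,4)=S.
Same type (S): 6 of 6.

6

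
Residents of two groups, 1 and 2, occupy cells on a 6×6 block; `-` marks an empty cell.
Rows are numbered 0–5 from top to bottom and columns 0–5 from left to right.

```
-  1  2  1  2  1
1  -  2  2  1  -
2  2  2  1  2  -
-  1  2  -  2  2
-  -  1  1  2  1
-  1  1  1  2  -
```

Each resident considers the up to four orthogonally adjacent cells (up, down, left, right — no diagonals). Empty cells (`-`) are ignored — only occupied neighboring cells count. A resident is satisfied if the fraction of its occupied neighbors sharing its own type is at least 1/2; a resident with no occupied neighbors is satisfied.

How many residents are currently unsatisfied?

13

Row 0: (0,1)1 0/1 unhappy · (0,2)2 1/3 unhappy · (0,3)1 0/3 unhappy · (0,4)2 0/3 unhappy · (0,5)1 0/1 unhappy
Row 1: (1,0)1 0/1 unhappy · (1,2)2 3/3 ok · (1,3)2 1/4 unhappy · (1,4)1 0/3 unhappy
Row 2: (2,0)2 1/2 ok · (2,1)2 2/3 ok · (2,2)2 3/4 ok · (2,3)1 0/3 unhappy · (2,4)2 1/3 unhappy
Row 3: (3,1)1 0/2 unhappy · (3,2)2 1/3 unhappy · (3,4)2 3/3 ok · (3,5)2 1/2 ok
Row 4: (4,2)1 2/3 ok · (4,3)1 2/3 ok · (4,4)2 2/4 ok · (4,5)1 0/2 unhappy
Row 5: (5,1)1 1/1 ok · (5,2)1 3/3 ok · (5,3)1 2/3 ok · (5,4)2 1/2 ok
Unsatisfied: (0,1), (0,2), (0,3), (0,4), (0,5), (1,0), (1,3), (1,4), (2,3), (2,4), (3,1), (3,2), (4,5) — 13 in total.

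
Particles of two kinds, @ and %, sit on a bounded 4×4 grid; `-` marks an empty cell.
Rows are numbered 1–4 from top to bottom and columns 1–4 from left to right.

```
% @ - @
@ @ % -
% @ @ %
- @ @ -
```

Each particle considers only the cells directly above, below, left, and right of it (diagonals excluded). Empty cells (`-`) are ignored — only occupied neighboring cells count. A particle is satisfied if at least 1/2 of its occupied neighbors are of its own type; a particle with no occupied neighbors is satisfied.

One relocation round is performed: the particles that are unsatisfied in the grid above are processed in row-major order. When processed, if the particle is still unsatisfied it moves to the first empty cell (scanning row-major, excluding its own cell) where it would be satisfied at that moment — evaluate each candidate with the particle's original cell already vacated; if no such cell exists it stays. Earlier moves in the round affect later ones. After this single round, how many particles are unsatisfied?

2

Initially unsatisfied (in order): (1,1), (2,1), (2,3), (3,1), (3,4).
  (1,1) → (2,4).
  (2,1): now satisfied by earlier moves; stays.
  (2,3) → (4,1).
  (3,1) → (4,4).
  (3,4): now satisfied by earlier moves; stays.
Resulting grid:
- @ - @
@ @ - %
- @ @ %
% @ @ %
Unsatisfied now: (1,4), (4,1).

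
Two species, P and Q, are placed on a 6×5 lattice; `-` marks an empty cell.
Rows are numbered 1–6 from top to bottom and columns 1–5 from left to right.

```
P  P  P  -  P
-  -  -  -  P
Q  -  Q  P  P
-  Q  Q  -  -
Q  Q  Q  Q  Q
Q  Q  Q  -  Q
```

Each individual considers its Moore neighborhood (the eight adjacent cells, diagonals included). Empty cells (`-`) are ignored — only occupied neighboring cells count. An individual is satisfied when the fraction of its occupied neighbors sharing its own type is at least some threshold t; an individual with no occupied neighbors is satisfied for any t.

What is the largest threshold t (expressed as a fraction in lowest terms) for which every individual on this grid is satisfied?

1/2

Row 1: (1,1)P 1/1 · (1,2)P 2/2 · (1,3)P 1/1 · (1,5)P 1/1
Row 2: (2,5)P 3/3
Row 3: (3,1)Q 1/1 · (3,3)Q 2/3 · (3,4)P 2/4 · (3,5)P 2/2
Row 4: (4,2)Q 6/6 · (4,3)Q 5/6
Row 5: (5,1)Q 4/4 · (5,2)Q 7/7 · (5,3)Q 6/6 · (5,4)Q 5/5 · (5,5)Q 2/2
Row 6: (6,1)Q 3/3 · (6,2)Q 5/5 · (6,3)Q 4/4 · (6,5)Q 2/2
The smallest same-type fraction is 2/4 at (3,4), which reduces to 1/2. Any threshold above that leaves this individual unsatisfied.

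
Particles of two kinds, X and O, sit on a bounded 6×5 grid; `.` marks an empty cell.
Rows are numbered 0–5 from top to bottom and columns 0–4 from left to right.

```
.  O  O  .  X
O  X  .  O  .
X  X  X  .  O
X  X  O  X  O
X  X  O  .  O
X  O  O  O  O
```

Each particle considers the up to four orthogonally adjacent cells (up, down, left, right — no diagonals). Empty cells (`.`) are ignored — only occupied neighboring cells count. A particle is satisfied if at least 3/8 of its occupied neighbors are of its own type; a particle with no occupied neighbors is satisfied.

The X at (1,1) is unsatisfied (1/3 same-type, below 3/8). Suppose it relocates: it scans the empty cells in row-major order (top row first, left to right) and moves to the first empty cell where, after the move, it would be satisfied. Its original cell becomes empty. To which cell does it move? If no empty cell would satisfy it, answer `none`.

(2,3)

Vacating (1,1). Empty cells in order:
  (0,0): 0/2 same-type → still unsatisfied.
  (0,3): 1/3 same-type → still unsatisfied.
  (1,2): 1/3 same-type → still unsatisfied.
  (1,4): 1/3 same-type → still unsatisfied.
  (2,3): 2/4 same-type → satisfied — stop here.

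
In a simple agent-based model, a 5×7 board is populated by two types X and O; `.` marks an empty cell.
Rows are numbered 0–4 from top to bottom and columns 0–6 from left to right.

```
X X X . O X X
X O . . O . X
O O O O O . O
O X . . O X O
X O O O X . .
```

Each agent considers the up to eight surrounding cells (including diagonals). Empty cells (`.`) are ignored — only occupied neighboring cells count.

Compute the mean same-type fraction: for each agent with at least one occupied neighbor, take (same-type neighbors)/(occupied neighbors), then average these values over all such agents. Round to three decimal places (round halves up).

Row 0: (0,0)X 2/3 · (0,1)X 3/4 · (0,2)X 1/2 · (0,4)O 1/2 · (0,5)X 2/4 · (0,6)X 2/2
Row 1: (1,0)X 2/5 · (1,1)O 3/7 · (1,4)O 3/4 · (1,6)X 2/3
Row 2: (2,0)O 3/5 · (2,1)O 4/6 · (2,2)O 3/4 · (2,3)O 4/4 · (2,4)O 3/4 · (2,6)O 1/3
Row 3: (3,0)O 3/5 · (3,1)X 1/7 · (3,4)O 3/5 · (3,5)X 1/5 · (3,6)O 1/2
Row 4: (4,0)X 1/3 · (4,1)O 2/4 · (4,2)O 2/3 · (4,3)O 2/3 · (4,4)X 1/3
Sum over 26 agents: 2/3 + 3/4 + 1/2 + 1/2 + 2/4 + 2/2 + 2/5 + 3/7 + 3/4 + 2/3 + 3/5 + 4/6 + 3/4 + 4/4 + 3/4 + 1/3 + 3/5 + 1/7 + 3/5 + 1/5 + 1/2 + 1/3 + 2/4 + 2/3 + 2/3 + 1/3 = 3109/210; mean = 3109/210 ÷ 26 = 3109/5460 = 0.569413… → 0.569.

0.569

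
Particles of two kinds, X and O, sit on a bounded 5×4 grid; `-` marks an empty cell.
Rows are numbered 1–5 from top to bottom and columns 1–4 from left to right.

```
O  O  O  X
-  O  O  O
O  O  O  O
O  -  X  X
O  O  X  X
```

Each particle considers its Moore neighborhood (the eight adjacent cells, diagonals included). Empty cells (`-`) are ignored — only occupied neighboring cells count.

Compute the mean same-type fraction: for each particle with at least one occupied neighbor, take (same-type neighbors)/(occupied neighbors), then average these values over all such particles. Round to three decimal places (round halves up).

0.772

Row 1: (1,1)O 2/2 · (1,2)O 4/4 · (1,3)O 4/5 · (1,4)X 0/3
Row 2: (2,2)O 7/7 · (2,3)O 7/8 · (2,4)O 4/5
Row 3: (3,1)O 3/3 · (3,2)O 5/6 · (3,3)O 5/7 · (3,4)O 3/5
Row 4: (4,1)O 4/4 · (4,3)X 3/7 · (4,4)X 3/5
Row 5: (5,1)O 2/2 · (5,2)O 2/4 · (5,3)X 3/4 · (5,4)X 3/3
Sum over 18 particles: 2/2 + 4/4 + 4/5 + 0/3 + 7/7 + 7/8 + 4/5 + 3/3 + 5/6 + 5/7 + 3/5 + 4/4 + 3/7 + 3/5 + 2/2 + 2/4 + 3/4 + 3/3 = 11677/840; mean = 11677/840 ÷ 18 = 11677/15120 = 0.772288… → 0.772.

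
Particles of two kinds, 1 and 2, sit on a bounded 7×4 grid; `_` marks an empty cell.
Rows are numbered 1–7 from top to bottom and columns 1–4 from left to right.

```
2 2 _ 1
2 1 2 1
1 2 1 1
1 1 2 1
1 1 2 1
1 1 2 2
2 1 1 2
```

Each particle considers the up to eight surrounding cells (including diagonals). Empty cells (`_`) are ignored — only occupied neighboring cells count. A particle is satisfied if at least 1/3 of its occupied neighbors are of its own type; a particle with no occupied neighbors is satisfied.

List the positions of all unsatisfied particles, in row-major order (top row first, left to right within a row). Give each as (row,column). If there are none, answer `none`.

(2,2), (2,3), (4,3), (5,4), (7,1)

(1,1)2 2/3 ok
(1,2)2 3/4 ok
(1,4)1 1/2 ok
(2,1)2 3/5 ok
(2,2)1 2/7 unhappy
(2,3)2 2/7 unhappy
(2,4)1 3/4 ok
(3,1)1 3/5 ok
(3,2)2 3/8 ok
(3,3)1 5/8 ok
(3,4)1 3/5 ok
(4,1)1 4/5 ok
(4,2)1 5/8 ok
(4,3)2 2/8 unhappy
(4,4)1 3/5 ok
(5,1)1 5/5 ok
(5,2)1 5/8 ok
(5,3)2 3/8 ok
(5,4)1 1/5 unhappy
(6,1)1 4/5 ok
(6,2)1 5/8 ok
(6,3)2 3/8 ok
(6,4)2 3/5 ok
(7,1)2 0/3 unhappy
(7,2)1 3/5 ok
(7,3)1 2/5 ok
(7,4)2 2/3 ok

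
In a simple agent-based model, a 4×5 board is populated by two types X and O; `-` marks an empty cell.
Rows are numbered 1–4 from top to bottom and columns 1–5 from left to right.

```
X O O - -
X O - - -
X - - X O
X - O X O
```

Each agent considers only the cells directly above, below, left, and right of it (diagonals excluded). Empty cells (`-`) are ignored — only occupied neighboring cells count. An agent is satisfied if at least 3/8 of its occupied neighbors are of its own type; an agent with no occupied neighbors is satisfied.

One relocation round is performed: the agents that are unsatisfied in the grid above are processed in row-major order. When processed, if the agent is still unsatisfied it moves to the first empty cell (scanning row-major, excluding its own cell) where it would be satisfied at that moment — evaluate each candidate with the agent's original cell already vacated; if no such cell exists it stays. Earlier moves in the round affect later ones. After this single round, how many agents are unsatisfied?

0

Initially unsatisfied (in order): (4,3), (4,4).
  (4,3) → (1,4).
  (4,4): now satisfied by earlier moves; stays.
Resulting grid:
X O O O -
X O - - -
X - - X O
X - - X O
All satisfied now.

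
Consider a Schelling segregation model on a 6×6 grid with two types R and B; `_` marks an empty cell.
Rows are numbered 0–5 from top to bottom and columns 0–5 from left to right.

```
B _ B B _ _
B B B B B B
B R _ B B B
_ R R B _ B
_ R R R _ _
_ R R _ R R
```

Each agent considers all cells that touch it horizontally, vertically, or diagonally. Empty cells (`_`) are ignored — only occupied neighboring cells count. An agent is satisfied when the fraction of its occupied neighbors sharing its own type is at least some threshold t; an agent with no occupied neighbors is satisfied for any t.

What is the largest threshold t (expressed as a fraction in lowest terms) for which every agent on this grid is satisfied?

Row 0: (0,0)B 2/2 · (0,2)B 4/4 · (0,3)B 4/4
Row 1: (1,0)B 3/4 · (1,1)B 5/6 · (1,2)B 5/6 · (1,3)B 6/6 · (1,4)B 6/6 · (1,5)B 3/3
Row 2: (2,0)B 2/4 · (2,1)R 2/6 · (2,3)B 5/6 · (2,4)B 7/7 · (2,5)B 4/4
Row 3: (3,1)R 4/5 · (3,2)R 5/7 · (3,3)B 2/5 · (3,5)B 2/2
Row 4: (4,1)R 5/5 · (4,2)R 6/7 · (4,3)R 4/5
Row 5: (5,1)R 3/3 · (5,2)R 4/4 · (5,4)R 2/2 · (5,5)R 1/1
The smallest same-type fraction is 2/6 at (2,1), which reduces to 1/3. Any threshold above that leaves this agent unsatisfied.

1/3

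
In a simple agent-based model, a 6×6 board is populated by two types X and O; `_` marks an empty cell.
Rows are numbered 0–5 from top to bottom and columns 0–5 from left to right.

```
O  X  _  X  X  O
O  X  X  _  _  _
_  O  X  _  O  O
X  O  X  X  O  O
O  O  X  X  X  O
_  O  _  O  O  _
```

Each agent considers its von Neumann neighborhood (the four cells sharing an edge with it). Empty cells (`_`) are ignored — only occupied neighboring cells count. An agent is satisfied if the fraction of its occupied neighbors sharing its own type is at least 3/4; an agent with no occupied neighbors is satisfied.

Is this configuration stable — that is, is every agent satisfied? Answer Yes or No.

(0,0)O 1/2 unhappy
(0,1)X 1/2 unhappy
(0,3)X 1/1 ok
(0,4)X 1/2 unhappy
(0,5)O 0/1 unhappy
(1,0)O 1/2 unhappy
(1,1)X 2/4 unhappy
(1,2)X 2/2 ok
(2,1)O 1/3 unhappy
(2,2)X 2/3 unhappy
(2,4)O 2/2 ok
(2,5)O 2/2 ok
(3,0)X 0/2 unhappy
(3,1)O 2/4 unhappy
(3,2)X 3/4 ok
(3,3)X 2/3 unhappy
(3,4)O 2/4 unhappy
(3,5)O 3/3 ok
(4,0)O 1/2 unhappy
(4,1)O 3/4 ok
(4,2)X 2/3 unhappy
(4,3)X 3/4 ok
(4,4)X 1/4 unhappy
(4,5)O 1/2 unhappy
(5,1)O 1/1 ok
(5,3)O 1/2 unhappy
(5,4)O 1/2 unhappy
For instance (0,0) has only 1/2 same-type neighbors, below 3/4.

No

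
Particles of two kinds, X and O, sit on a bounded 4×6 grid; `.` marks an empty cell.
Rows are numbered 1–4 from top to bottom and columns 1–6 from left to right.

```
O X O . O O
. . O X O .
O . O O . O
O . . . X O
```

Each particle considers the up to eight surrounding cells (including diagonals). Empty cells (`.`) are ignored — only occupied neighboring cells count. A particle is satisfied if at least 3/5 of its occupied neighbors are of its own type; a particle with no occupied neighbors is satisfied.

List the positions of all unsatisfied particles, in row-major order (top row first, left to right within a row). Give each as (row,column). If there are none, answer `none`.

(1,1)O 0/1 not
(1,2)X 0/3 not
(1,3)O 1/3 not
(1,5)O 2/3 satisfied
(1,6)O 2/2 satisfied
(2,3)O 3/5 satisfied
(2,4)X 0/6 not
(2,5)O 4/5 satisfied
(3,1)O 1/1 satisfied
(3,3)O 2/3 satisfied
(3,4)O 3/5 satisfied
(3,6)O 2/3 satisfied
(4,1)O 1/1 satisfied
(4,5)X 0/3 not
(4,6)O 1/2 not

(1,1), (1,2), (1,3), (2,4), (4,5), (4,6)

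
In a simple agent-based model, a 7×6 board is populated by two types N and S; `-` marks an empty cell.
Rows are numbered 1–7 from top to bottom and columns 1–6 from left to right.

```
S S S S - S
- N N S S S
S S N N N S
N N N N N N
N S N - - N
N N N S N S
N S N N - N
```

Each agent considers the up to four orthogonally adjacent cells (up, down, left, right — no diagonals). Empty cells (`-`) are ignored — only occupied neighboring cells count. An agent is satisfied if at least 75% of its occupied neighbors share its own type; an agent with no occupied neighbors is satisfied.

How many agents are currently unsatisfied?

Row 1: (1,1)S 1/1 ok · (1,2)S 2/3 unhappy · (1,3)S 2/3 unhappy · (1,4)S 2/2 ok · (1,6)S 1/1 ok
Row 2: (2,2)N 1/3 unhappy · (2,3)N 2/4 unhappy · (2,4)S 2/4 unhappy · (2,5)S 2/3 unhappy · (2,6)S 3/3 ok
Row 3: (3,1)S 1/2 unhappy · (3,2)S 1/4 unhappy · (3,3)N 3/4 ok · (3,4)N 3/4 ok · (3,5)N 2/4 unhappy · (3,6)S 1/3 unhappy
Row 4: (4,1)N 2/3 unhappy · (4,2)N 2/4 unhappy · (4,3)N 4/4 ok · (4,4)N 3/3 ok · (4,5)N 3/3 ok · (4,6)N 2/3 unhappy
Row 5: (5,1)N 2/3 unhappy · (5,2)S 0/4 unhappy · (5,3)N 2/3 unhappy · (5,6)N 1/2 unhappy
Row 6: (6,1)N 3/3 ok · (6,2)N 2/4 unhappy · (6,3)N 3/4 ok · (6,4)S 0/3 unhappy · (6,5)N 0/2 unhappy · (6,6)S 0/3 unhappy
Row 7: (7,1)N 1/2 unhappy · (7,2)S 0/3 unhappy · (7,3)N 2/3 unhappy · (7,4)N 1/2 unhappy · (7,6)N 0/1 unhappy
Unsatisfied: (1,2), (1,3), (2,2), (2,3), (2,4), (2,5), (3,1), (3,2), (3,5), (3,6), (4,1), (4,2), (4,6), (5,1), (5,2), (5,3), (5,6), (6,2), (6,4), (6,5), (6,6), (7,1), (7,2), (7,3), (7,4), (7,6) — 26 in total.

26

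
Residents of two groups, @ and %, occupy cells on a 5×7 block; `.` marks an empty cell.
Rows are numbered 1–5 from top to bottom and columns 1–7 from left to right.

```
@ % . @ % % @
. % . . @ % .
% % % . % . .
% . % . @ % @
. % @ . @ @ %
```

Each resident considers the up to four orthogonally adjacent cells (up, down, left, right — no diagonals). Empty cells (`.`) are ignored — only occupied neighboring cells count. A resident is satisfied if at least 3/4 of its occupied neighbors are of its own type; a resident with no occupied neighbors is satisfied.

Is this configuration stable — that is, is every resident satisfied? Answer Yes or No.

(1,1)@ 0/1 ✗
(1,2)% 1/2 ✗
(1,4)@ 0/1 ✗
(1,5)% 1/3 ✗
(1,6)% 2/3 ✗
(1,7)@ 0/1 ✗
(2,2)% 2/2 ✓
(2,5)@ 0/3 ✗
(2,6)% 1/2 ✗
(3,1)% 2/2 ✓
(3,2)% 3/3 ✓
(3,3)% 2/2 ✓
(3,5)% 0/2 ✗
(4,1)% 1/1 ✓
(4,3)% 1/2 ✗
(4,5)@ 1/3 ✗
(4,6)% 0/3 ✗
(4,7)@ 0/2 ✗
(5,2)% 0/1 ✗
(5,3)@ 0/2 ✗
(5,5)@ 2/2 ✓
(5,6)@ 1/3 ✗
(5,7)% 0/2 ✗
For instance (1,1) has only 0/1 same-type neighbors, below 3/4.

No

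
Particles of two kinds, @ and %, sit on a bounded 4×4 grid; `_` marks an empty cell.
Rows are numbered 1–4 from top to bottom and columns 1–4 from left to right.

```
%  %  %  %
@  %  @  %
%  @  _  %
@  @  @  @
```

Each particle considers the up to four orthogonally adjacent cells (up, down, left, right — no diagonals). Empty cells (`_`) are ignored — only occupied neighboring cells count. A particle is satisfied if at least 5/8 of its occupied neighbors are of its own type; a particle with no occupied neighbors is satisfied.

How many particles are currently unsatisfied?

Row 1: (1,1)% 1/2 unhappy · (1,2)% 3/3 ok · (1,3)% 2/3 ok · (1,4)% 2/2 ok
Row 2: (2,1)@ 0/3 unhappy · (2,2)% 1/4 unhappy · (2,3)@ 0/3 unhappy · (2,4)% 2/3 ok
Row 3: (3,1)% 0/3 unhappy · (3,2)@ 1/3 unhappy · (3,4)% 1/2 unhappy
Row 4: (4,1)@ 1/2 unhappy · (4,2)@ 3/3 ok · (4,3)@ 2/2 ok · (4,4)@ 1/2 unhappy
Unsatisfied: (1,1), (2,1), (2,2), (2,3), (3,1), (3,2), (3,4), (4,1), (4,4) — 9 in total.

9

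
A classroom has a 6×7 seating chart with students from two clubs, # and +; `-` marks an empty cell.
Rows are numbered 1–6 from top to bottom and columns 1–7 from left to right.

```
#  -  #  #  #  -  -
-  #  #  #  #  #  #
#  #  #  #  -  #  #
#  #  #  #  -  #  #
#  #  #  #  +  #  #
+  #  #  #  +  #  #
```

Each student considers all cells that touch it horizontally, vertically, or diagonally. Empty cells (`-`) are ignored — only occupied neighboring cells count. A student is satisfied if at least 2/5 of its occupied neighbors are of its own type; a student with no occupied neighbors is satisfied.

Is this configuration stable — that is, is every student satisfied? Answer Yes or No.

No

(1,1)# 1/1 ✓
(1,3)# 4/4 ✓
(1,4)# 5/5 ✓
(1,5)# 4/4 ✓
(2,2)# 6/6 ✓
(2,3)# 7/7 ✓
(2,4)# 7/7 ✓
(2,5)# 6/6 ✓
(2,6)# 5/5 ✓
(2,7)# 3/3 ✓
(3,1)# 4/4 ✓
(3,2)# 7/7 ✓
(3,3)# 8/8 ✓
(3,4)# 6/6 ✓
(3,6)# 6/6 ✓
(3,7)# 5/5 ✓
(4,1)# 5/5 ✓
(4,2)# 8/8 ✓
(4,3)# 8/8 ✓
(4,4)# 5/6 ✓
(4,6)# 5/6 ✓
(4,7)# 5/5 ✓
(5,1)# 4/5 ✓
(5,2)# 7/8 ✓
(5,3)# 8/8 ✓
(5,4)# 5/7 ✓
(5,5)+ 1/7 ✗
(5,6)# 5/7 ✓
(5,7)# 5/5 ✓
(6,1)+ 0/3 ✗
(6,2)# 4/5 ✓
(6,3)# 5/5 ✓
(6,4)# 3/5 ✓
(6,5)+ 1/5 ✗
(6,6)# 3/5 ✓
(6,7)# 3/3 ✓
For instance (5,5) has only 1/7 same-type neighbors, below 2/5.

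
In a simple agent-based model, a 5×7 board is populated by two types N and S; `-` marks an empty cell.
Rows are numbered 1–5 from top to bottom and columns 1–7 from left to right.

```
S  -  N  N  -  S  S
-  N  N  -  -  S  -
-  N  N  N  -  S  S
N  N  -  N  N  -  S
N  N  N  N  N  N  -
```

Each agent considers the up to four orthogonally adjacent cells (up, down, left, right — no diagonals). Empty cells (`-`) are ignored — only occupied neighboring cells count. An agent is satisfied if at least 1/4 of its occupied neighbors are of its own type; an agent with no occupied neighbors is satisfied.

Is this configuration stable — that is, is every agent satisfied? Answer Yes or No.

(1,1)S 0/0 satisfied
(1,3)N 2/2 satisfied
(1,4)N 1/1 satisfied
(1,6)S 2/2 satisfied
(1,7)S 1/1 satisfied
(2,2)N 2/2 satisfied
(2,3)N 3/3 satisfied
(2,6)S 2/2 satisfied
(3,2)N 3/3 satisfied
(3,3)N 3/3 satisfied
(3,4)N 2/2 satisfied
(3,6)S 2/2 satisfied
(3,7)S 2/2 satisfied
(4,1)N 2/2 satisfied
(4,2)N 3/3 satisfied
(4,4)N 3/3 satisfied
(4,5)N 2/2 satisfied
(4,7)S 1/1 satisfied
(5,1)N 2/2 satisfied
(5,2)N 3/3 satisfied
(5,3)N 2/2 satisfied
(5,4)N 3/3 satisfied
(5,5)N 3/3 satisfied
(5,6)N 1/1 satisfied
All meet the threshold, so the configuration is stable.

Yes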